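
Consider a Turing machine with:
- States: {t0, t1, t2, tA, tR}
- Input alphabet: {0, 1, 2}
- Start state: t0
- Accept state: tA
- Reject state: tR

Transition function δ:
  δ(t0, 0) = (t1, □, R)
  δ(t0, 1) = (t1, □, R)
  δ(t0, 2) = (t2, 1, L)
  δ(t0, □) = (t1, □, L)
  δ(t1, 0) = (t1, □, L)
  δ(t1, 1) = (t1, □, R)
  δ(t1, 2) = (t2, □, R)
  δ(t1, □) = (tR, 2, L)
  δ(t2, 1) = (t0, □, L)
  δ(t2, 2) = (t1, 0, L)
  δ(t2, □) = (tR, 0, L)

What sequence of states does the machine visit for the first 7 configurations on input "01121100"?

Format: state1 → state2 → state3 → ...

Execution trace:
Initial: [t0]01121100
Step 1: δ(t0, 0) = (t1, □, R) → □[t1]1121100
Step 2: δ(t1, 1) = (t1, □, R) → □□[t1]121100
Step 3: δ(t1, 1) = (t1, □, R) → □□□[t1]21100
Step 4: δ(t1, 2) = (t2, □, R) → □□□□[t2]1100
Step 5: δ(t2, 1) = (t0, □, L) → □□□[t0]□□100
Step 6: δ(t0, □) = (t1, □, L) → □□[t1]□□□100

State sequence: t0 → t1 → t1 → t1 → t2 → t0 → t1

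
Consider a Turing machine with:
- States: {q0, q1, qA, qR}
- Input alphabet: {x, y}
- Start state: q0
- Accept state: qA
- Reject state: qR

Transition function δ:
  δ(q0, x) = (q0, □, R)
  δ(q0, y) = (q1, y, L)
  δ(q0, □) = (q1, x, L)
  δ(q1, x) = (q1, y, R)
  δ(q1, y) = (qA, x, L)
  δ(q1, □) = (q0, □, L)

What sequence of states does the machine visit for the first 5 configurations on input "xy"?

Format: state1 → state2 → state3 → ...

Execution trace:
Initial: [q0]xy
Step 1: δ(q0, x) = (q0, □, R) → □[q0]y
Step 2: δ(q0, y) = (q1, y, L) → [q1]□y
Step 3: δ(q1, □) = (q0, □, L) → [q0]□□y
Step 4: δ(q0, □) = (q1, x, L) → [q1]□x□y

State sequence: q0 → q0 → q1 → q0 → q1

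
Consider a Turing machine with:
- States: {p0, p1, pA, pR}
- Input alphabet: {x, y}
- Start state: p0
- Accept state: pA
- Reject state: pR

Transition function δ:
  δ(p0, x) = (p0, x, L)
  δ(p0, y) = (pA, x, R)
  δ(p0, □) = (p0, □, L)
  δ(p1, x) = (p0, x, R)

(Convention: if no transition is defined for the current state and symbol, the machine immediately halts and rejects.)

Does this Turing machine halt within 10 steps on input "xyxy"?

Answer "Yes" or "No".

Execution trace:
Initial: [p0]xyxy
Step 1: δ(p0, x) = (p0, x, L) → [p0]□xyxy
Step 2: δ(p0, □) = (p0, □, L) → [p0]□□xyxy
Step 3: δ(p0, □) = (p0, □, L) → [p0]□□□xyxy
Step 4: δ(p0, □) = (p0, □, L) → [p0]□□□□xyxy
Step 5: δ(p0, □) = (p0, □, L) → [p0]□□□□□xyxy
Step 6: δ(p0, □) = (p0, □, L) → [p0]□□□□□□xyxy
Step 7: δ(p0, □) = (p0, □, L) → [p0]□□□□□□□xyxy
Step 8: δ(p0, □) = (p0, □, L) → [p0]□□□□□□□□xyxy
Step 9: δ(p0, □) = (p0, □, L) → [p0]□□□□□□□□□xyxy
Step 10: δ(p0, □) = (p0, □, L) → [p0]□□□□□□□□□□xyxy

The machine has not reached a halting state after 10 steps.
The machine did not halt within the 10-step bound.

Answer: No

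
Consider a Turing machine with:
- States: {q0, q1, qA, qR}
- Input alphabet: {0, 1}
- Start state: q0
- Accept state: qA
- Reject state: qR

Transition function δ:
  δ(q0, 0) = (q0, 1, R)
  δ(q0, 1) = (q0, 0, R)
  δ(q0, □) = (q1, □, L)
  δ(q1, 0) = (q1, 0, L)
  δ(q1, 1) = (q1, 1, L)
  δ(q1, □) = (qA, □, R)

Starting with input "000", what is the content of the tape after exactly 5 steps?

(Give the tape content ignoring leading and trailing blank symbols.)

Execution trace:
Initial: [q0]000
Step 1: δ(q0, 0) = (q0, 1, R) → 1[q0]00
Step 2: δ(q0, 0) = (q0, 1, R) → 11[q0]0
Step 3: δ(q0, 0) = (q0, 1, R) → 111[q0]□
Step 4: δ(q0, □) = (q1, □, L) → 11[q1]1□
Step 5: δ(q1, 1) = (q1, 1, L) → 1[q1]11□

After 5 steps, the tape (ignoring leading/trailing blanks) is: 111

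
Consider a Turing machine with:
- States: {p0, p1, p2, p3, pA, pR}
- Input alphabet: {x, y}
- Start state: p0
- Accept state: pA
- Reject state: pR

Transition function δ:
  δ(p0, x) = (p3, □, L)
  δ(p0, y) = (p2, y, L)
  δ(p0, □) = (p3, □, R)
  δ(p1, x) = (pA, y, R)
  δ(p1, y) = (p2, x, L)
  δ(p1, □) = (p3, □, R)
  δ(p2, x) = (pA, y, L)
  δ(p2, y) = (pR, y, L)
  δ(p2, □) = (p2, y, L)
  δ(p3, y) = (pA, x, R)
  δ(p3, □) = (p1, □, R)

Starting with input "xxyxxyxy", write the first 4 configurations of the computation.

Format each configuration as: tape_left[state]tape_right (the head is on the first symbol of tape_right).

Transitions applied:
Step 1: δ(p0, x) = (p3, □, L)
Step 2: δ(p3, □) = (p1, □, R)
Step 3: δ(p1, □) = (p3, □, R)

The first 4 configurations are:
[p0]xxyxxyxy ⊢ [p3]□□xyxxyxy ⊢ □[p1]□xyxxyxy ⊢ □□[p3]xyxxyxy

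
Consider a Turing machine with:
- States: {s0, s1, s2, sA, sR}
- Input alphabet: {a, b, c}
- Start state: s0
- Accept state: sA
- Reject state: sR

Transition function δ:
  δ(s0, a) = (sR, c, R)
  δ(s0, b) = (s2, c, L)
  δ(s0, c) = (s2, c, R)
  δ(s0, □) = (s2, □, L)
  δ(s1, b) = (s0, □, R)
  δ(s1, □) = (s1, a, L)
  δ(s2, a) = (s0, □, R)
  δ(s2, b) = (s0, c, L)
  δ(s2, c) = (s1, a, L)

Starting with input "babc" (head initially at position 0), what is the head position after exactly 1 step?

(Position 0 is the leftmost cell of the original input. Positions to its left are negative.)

Execution trace (head position shown):
Step 0: [s0]babc  (head at position 0)
Step 1: move left → [s2]□cabc  (head at position -1)

After 1 step, the head is at position -1.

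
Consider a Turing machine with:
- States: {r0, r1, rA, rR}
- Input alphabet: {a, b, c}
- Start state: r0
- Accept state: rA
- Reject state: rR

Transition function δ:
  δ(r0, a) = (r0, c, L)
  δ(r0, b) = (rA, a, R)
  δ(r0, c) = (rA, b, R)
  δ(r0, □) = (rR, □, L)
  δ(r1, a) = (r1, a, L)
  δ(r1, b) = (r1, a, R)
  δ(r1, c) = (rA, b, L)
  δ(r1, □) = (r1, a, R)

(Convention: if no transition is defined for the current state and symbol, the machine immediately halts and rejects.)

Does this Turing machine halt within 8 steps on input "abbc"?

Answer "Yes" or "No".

Execution trace:
Initial: [r0]abbc
Step 1: δ(r0, a) = (r0, c, L) → [r0]□cbbc
Step 2: δ(r0, □) = (rR, □, L) → [rR]□□cbbc

The machine reaches the reject state rR and halts.
The machine halted after 2 steps (within the 8-step bound).

Answer: Yes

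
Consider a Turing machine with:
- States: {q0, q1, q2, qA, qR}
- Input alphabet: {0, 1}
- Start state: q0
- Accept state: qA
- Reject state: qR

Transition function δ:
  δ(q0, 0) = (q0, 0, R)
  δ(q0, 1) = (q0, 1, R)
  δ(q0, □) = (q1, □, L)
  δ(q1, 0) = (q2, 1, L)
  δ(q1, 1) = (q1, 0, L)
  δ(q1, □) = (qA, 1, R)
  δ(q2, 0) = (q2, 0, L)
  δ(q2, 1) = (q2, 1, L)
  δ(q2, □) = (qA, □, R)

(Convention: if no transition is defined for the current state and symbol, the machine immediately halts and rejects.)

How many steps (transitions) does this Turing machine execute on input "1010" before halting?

Execution trace:
Initial: [q0]1010
Step 1: δ(q0, 1) = (q0, 1, R) → 1[q0]010
Step 2: δ(q0, 0) = (q0, 0, R) → 10[q0]10
Step 3: δ(q0, 1) = (q0, 1, R) → 101[q0]0
Step 4: δ(q0, 0) = (q0, 0, R) → 1010[q0]□
Step 5: δ(q0, □) = (q1, □, L) → 101[q1]0□
Step 6: δ(q1, 0) = (q2, 1, L) → 10[q2]11□
Step 7: δ(q2, 1) = (q2, 1, L) → 1[q2]011□
Step 8: δ(q2, 0) = (q2, 0, L) → [q2]1011□
Step 9: δ(q2, 1) = (q2, 1, L) → [q2]□1011□
Step 10: δ(q2, □) = (qA, □, R) → □[qA]1011□

The machine reaches the accept state qA and halts.

The machine executed 10 steps before halting.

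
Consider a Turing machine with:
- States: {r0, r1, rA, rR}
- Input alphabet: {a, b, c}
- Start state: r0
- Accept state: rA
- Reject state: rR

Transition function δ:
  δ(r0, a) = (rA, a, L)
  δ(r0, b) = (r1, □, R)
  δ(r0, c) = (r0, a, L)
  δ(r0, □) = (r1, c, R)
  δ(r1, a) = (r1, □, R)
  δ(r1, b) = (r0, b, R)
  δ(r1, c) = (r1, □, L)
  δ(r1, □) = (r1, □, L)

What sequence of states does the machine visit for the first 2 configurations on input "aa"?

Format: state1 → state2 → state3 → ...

Execution trace:
Initial: [r0]aa
Step 1: δ(r0, a) = (rA, a, L) → [rA]□aa

The machine reaches the accept state rA and halts.

State sequence: r0 → rA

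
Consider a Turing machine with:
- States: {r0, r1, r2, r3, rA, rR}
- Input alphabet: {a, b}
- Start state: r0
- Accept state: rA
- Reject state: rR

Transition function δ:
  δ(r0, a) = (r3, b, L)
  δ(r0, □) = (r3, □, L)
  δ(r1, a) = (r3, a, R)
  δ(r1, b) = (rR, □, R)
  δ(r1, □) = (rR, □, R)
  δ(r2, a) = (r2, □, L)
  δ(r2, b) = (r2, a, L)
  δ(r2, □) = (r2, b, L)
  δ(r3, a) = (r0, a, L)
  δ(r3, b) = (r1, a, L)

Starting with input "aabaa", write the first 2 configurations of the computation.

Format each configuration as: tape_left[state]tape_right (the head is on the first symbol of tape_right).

Transitions applied:
Step 1: δ(r0, a) = (r3, b, L)

The first 2 configurations are:
[r0]aabaa ⊢ [r3]□babaa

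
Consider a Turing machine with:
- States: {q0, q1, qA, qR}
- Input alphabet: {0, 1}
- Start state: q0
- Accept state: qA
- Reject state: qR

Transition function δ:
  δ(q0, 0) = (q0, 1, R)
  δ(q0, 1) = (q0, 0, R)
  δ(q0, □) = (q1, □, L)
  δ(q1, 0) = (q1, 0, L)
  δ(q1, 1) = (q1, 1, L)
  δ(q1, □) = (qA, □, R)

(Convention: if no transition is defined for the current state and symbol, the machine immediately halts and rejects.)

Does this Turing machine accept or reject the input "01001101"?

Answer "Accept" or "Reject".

Execution trace:
Initial: [q0]01001101
Step 1: δ(q0, 0) = (q0, 1, R) → 1[q0]1001101
Step 2: δ(q0, 1) = (q0, 0, R) → 10[q0]001101
Step 3: δ(q0, 0) = (q0, 1, R) → 101[q0]01101
Step 4: δ(q0, 0) = (q0, 1, R) → 1011[q0]1101
Step 5: δ(q0, 1) = (q0, 0, R) → 10110[q0]101
Step 6: δ(q0, 1) = (q0, 0, R) → 101100[q0]01
Step 7: δ(q0, 0) = (q0, 1, R) → 1011001[q0]1
Step 8: δ(q0, 1) = (q0, 0, R) → 10110010[q0]□
Step 9: δ(q0, □) = (q1, □, L) → 1011001[q1]0□
Step 10: δ(q1, 0) = (q1, 0, L) → 101100[q1]10□
Step 11: δ(q1, 1) = (q1, 1, L) → 10110[q1]010□
Step 12: δ(q1, 0) = (q1, 0, L) → 1011[q1]0010□
Step 13: δ(q1, 0) = (q1, 0, L) → 101[q1]10010□
Step 14: δ(q1, 1) = (q1, 1, L) → 10[q1]110010□
Step 15: δ(q1, 1) = (q1, 1, L) → 1[q1]0110010□
Step 16: δ(q1, 0) = (q1, 0, L) → [q1]10110010□
Step 17: δ(q1, 1) = (q1, 1, L) → [q1]□10110010□
Step 18: δ(q1, □) = (qA, □, R) → □[qA]10110010□

The machine reaches the accept state qA and halts.

Answer: Accept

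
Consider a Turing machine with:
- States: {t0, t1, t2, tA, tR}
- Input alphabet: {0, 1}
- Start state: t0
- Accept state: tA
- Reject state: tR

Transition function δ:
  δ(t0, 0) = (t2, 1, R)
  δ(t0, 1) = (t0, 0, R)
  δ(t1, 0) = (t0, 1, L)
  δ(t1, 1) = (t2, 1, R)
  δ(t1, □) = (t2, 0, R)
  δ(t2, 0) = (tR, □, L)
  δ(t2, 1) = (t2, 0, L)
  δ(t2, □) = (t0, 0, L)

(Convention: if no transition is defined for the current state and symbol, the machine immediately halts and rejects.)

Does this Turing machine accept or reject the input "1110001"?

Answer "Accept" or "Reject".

Execution trace:
Initial: [t0]1110001
Step 1: δ(t0, 1) = (t0, 0, R) → 0[t0]110001
Step 2: δ(t0, 1) = (t0, 0, R) → 00[t0]10001
Step 3: δ(t0, 1) = (t0, 0, R) → 000[t0]0001
Step 4: δ(t0, 0) = (t2, 1, R) → 0001[t2]001
Step 5: δ(t2, 0) = (tR, □, L) → 000[tR]1□01

The machine reaches the reject state tR and halts.

Answer: Reject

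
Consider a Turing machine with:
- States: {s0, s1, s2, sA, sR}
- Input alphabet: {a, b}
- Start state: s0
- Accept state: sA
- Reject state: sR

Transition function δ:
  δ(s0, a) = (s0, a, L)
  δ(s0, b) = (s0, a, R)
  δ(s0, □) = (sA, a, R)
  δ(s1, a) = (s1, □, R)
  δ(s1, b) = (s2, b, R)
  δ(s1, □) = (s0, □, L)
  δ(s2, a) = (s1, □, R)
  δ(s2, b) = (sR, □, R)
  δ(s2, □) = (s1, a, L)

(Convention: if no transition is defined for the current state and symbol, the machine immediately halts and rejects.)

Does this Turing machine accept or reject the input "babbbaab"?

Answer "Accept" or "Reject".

Execution trace:
Initial: [s0]babbbaab
Step 1: δ(s0, b) = (s0, a, R) → a[s0]abbbaab
Step 2: δ(s0, a) = (s0, a, L) → [s0]aabbbaab
Step 3: δ(s0, a) = (s0, a, L) → [s0]□aabbbaab
Step 4: δ(s0, □) = (sA, a, R) → a[sA]aabbbaab

The machine reaches the accept state sA and halts.

Answer: Accept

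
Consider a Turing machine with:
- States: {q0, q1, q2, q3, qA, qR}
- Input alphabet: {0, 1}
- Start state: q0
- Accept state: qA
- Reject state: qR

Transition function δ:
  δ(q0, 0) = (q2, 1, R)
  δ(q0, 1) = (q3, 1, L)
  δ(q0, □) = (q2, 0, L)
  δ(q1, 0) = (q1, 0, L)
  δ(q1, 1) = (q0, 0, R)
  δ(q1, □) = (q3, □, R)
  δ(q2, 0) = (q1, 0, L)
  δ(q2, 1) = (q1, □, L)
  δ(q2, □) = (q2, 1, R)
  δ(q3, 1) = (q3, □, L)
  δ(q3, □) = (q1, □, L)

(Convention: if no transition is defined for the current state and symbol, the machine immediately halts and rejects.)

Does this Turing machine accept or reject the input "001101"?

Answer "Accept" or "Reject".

Execution trace:
Initial: [q0]001101
Step 1: δ(q0, 0) = (q2, 1, R) → 1[q2]01101
Step 2: δ(q2, 0) = (q1, 0, L) → [q1]101101
Step 3: δ(q1, 1) = (q0, 0, R) → 0[q0]01101
Step 4: δ(q0, 0) = (q2, 1, R) → 01[q2]1101
Step 5: δ(q2, 1) = (q1, □, L) → 0[q1]1□101
Step 6: δ(q1, 1) = (q0, 0, R) → 00[q0]□101
Step 7: δ(q0, □) = (q2, 0, L) → 0[q2]00101
Step 8: δ(q2, 0) = (q1, 0, L) → [q1]000101
Step 9: δ(q1, 0) = (q1, 0, L) → [q1]□000101
Step 10: δ(q1, □) = (q3, □, R) → □[q3]000101

No transition is defined for δ(q3, 0). By convention the machine halts and rejects.

Answer: Reject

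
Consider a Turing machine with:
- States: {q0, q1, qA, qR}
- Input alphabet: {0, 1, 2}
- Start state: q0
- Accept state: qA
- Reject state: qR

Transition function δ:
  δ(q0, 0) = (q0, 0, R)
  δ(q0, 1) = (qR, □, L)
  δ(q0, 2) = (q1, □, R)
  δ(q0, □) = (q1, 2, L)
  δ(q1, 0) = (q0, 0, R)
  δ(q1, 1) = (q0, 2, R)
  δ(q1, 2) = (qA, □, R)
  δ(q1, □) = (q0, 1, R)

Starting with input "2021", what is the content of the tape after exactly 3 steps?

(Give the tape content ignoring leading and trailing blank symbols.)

Execution trace:
Initial: [q0]2021
Step 1: δ(q0, 2) = (q1, □, R) → □[q1]021
Step 2: δ(q1, 0) = (q0, 0, R) → □0[q0]21
Step 3: δ(q0, 2) = (q1, □, R) → □0□[q1]1

After 3 steps, the tape (ignoring leading/trailing blanks) is: 0□1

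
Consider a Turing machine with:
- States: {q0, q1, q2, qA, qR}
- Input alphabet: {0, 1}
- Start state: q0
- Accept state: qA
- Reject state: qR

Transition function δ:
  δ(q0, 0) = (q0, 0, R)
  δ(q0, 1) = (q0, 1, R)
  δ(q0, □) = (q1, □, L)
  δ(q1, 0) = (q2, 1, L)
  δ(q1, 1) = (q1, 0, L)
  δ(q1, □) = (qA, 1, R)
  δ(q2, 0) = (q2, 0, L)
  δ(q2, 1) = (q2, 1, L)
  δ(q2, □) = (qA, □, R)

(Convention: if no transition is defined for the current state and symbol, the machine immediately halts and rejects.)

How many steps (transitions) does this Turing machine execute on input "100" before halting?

Execution trace:
Initial: [q0]100
Step 1: δ(q0, 1) = (q0, 1, R) → 1[q0]00
Step 2: δ(q0, 0) = (q0, 0, R) → 10[q0]0
Step 3: δ(q0, 0) = (q0, 0, R) → 100[q0]□
Step 4: δ(q0, □) = (q1, □, L) → 10[q1]0□
Step 5: δ(q1, 0) = (q2, 1, L) → 1[q2]01□
Step 6: δ(q2, 0) = (q2, 0, L) → [q2]101□
Step 7: δ(q2, 1) = (q2, 1, L) → [q2]□101□
Step 8: δ(q2, □) = (qA, □, R) → □[qA]101□

The machine reaches the accept state qA and halts.

The machine executed 8 steps before halting.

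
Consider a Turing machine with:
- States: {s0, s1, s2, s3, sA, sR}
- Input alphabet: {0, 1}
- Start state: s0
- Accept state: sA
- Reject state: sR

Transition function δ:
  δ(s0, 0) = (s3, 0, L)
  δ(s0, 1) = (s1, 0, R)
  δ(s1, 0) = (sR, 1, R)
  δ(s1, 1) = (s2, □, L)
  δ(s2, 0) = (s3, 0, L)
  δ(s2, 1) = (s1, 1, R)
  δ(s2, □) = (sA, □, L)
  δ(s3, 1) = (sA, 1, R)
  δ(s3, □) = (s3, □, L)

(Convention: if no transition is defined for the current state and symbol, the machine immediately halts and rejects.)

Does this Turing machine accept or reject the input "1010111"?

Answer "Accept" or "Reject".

Execution trace:
Initial: [s0]1010111
Step 1: δ(s0, 1) = (s1, 0, R) → 0[s1]010111
Step 2: δ(s1, 0) = (sR, 1, R) → 01[sR]10111

The machine reaches the reject state sR and halts.

Answer: Reject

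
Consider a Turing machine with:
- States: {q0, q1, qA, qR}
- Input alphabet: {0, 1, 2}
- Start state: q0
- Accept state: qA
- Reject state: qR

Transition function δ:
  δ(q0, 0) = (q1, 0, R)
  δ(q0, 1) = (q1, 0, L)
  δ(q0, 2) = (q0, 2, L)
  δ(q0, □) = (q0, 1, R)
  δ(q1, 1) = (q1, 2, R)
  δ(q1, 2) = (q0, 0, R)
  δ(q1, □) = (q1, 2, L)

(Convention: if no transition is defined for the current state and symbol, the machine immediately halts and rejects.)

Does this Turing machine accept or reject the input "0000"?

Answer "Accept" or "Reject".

Execution trace:
Initial: [q0]0000
Step 1: δ(q0, 0) = (q1, 0, R) → 0[q1]000

No transition is defined for δ(q1, 0). By convention the machine halts and rejects.

Answer: Reject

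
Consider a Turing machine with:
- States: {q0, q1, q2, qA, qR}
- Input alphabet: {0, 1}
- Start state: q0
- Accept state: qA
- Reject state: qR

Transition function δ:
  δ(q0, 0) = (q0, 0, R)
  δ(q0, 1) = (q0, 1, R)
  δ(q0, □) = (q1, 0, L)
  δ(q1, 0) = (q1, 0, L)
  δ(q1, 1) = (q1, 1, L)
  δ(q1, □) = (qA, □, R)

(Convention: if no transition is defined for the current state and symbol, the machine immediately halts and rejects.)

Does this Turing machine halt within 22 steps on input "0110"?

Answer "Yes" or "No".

Execution trace:
Initial: [q0]0110
Step 1: δ(q0, 0) = (q0, 0, R) → 0[q0]110
Step 2: δ(q0, 1) = (q0, 1, R) → 01[q0]10
Step 3: δ(q0, 1) = (q0, 1, R) → 011[q0]0
Step 4: δ(q0, 0) = (q0, 0, R) → 0110[q0]□
Step 5: δ(q0, □) = (q1, 0, L) → 011[q1]00
Step 6: δ(q1, 0) = (q1, 0, L) → 01[q1]100
Step 7: δ(q1, 1) = (q1, 1, L) → 0[q1]1100
Step 8: δ(q1, 1) = (q1, 1, L) → [q1]01100
Step 9: δ(q1, 0) = (q1, 0, L) → [q1]□01100
Step 10: δ(q1, □) = (qA, □, R) → □[qA]01100

The machine reaches the accept state qA and halts.
The machine halted after 10 steps (within the 22-step bound).

Answer: Yes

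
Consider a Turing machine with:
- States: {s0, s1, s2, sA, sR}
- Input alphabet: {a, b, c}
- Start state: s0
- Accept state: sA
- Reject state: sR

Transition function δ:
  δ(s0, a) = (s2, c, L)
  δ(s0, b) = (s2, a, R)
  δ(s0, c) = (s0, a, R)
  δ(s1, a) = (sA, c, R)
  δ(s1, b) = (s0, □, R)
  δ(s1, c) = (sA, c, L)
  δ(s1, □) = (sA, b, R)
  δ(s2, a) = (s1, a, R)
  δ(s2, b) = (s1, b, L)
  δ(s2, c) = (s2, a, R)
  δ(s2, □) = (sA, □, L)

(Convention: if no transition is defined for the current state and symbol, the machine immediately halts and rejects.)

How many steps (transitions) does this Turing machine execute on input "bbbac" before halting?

Execution trace:
Initial: [s0]bbbac
Step 1: δ(s0, b) = (s2, a, R) → a[s2]bbac
Step 2: δ(s2, b) = (s1, b, L) → [s1]abbac
Step 3: δ(s1, a) = (sA, c, R) → c[sA]bbac

The machine reaches the accept state sA and halts.

The machine executed 3 steps before halting.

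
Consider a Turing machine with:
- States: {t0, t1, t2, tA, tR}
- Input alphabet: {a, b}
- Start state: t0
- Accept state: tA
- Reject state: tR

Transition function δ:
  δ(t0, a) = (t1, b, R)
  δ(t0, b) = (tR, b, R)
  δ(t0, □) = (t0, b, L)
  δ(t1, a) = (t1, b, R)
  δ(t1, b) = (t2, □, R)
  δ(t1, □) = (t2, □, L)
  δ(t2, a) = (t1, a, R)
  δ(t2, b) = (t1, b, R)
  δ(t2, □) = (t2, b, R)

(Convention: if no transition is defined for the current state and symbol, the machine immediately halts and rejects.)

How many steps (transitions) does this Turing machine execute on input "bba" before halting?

Execution trace:
Initial: [t0]bba
Step 1: δ(t0, b) = (tR, b, R) → b[tR]ba

The machine reaches the reject state tR and halts.

The machine executed 1 step before halting.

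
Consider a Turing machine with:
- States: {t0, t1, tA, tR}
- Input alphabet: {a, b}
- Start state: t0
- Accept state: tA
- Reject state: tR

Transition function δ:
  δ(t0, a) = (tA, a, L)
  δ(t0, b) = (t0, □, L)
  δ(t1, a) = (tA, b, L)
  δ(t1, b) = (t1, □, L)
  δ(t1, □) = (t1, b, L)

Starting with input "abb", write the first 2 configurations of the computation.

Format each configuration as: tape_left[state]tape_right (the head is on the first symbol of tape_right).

Transitions applied:
Step 1: δ(t0, a) = (tA, a, L)

The first 2 configurations are:
[t0]abb ⊢ [tA]□abb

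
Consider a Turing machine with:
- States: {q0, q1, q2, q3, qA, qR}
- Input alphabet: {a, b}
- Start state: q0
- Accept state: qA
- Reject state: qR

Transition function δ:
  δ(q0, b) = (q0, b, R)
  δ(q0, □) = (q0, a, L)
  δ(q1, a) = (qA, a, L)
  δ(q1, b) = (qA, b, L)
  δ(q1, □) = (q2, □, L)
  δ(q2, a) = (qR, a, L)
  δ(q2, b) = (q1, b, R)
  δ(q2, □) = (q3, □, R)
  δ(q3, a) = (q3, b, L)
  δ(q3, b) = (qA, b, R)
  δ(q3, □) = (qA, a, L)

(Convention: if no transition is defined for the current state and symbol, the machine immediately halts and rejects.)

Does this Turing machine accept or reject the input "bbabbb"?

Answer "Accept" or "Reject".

Execution trace:
Initial: [q0]bbabbb
Step 1: δ(q0, b) = (q0, b, R) → b[q0]babbb
Step 2: δ(q0, b) = (q0, b, R) → bb[q0]abbb

No transition is defined for δ(q0, a). By convention the machine halts and rejects.

Answer: Reject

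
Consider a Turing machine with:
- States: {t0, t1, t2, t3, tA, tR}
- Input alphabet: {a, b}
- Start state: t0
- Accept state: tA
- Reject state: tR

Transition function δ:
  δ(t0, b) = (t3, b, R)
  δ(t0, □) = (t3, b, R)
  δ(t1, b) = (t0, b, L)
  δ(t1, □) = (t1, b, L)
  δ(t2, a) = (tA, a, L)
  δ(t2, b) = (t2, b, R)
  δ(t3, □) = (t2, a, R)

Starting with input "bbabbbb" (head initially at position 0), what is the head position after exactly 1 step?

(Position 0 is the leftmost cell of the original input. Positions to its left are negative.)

Execution trace (head position shown):
Step 0: [t0]bbabbbb  (head at position 0)
Step 1: move right → b[t3]babbbb  (head at position 1)

After 1 step, the head is at position 1.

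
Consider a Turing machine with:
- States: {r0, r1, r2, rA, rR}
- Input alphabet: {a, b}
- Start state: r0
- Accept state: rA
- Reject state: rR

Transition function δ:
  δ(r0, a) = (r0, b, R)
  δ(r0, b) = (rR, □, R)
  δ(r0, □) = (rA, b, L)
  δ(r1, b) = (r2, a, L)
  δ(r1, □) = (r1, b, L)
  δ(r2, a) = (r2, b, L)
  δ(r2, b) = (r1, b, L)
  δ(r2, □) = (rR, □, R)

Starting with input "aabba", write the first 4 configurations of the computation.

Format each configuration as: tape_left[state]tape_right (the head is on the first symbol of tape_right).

Transitions applied:
Step 1: δ(r0, a) = (r0, b, R)
Step 2: δ(r0, a) = (r0, b, R)
Step 3: δ(r0, b) = (rR, □, R)

The first 4 configurations are:
[r0]aabba ⊢ b[r0]abba ⊢ bb[r0]bba ⊢ bb□[rR]ba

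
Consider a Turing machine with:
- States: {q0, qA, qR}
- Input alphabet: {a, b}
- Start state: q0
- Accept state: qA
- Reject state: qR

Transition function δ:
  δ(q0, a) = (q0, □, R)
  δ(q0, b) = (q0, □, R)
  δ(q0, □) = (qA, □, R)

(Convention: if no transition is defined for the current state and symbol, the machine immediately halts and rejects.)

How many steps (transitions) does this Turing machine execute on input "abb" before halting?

Execution trace:
Initial: [q0]abb
Step 1: δ(q0, a) = (q0, □, R) → □[q0]bb
Step 2: δ(q0, b) = (q0, □, R) → □□[q0]b
Step 3: δ(q0, b) = (q0, □, R) → □□□[q0]□
Step 4: δ(q0, □) = (qA, □, R) → □□□□[qA]□

The machine reaches the accept state qA and halts.

The machine executed 4 steps before halting.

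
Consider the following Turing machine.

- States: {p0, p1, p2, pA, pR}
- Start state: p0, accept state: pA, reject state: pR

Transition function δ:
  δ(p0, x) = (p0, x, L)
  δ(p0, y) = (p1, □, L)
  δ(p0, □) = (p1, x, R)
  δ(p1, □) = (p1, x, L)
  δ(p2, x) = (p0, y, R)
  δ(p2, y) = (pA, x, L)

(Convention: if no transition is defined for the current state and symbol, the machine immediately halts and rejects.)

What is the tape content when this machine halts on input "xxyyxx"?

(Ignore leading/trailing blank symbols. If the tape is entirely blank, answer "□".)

Execution trace:
Initial: [p0]xxyyxx
Step 1: δ(p0, x) = (p0, x, L) → [p0]□xxyyxx
Step 2: δ(p0, □) = (p1, x, R) → x[p1]xxyyxx

No transition is defined for δ(p1, x). By convention the machine halts and rejects.

Final tape (ignoring leading/trailing blanks): xxxyyxx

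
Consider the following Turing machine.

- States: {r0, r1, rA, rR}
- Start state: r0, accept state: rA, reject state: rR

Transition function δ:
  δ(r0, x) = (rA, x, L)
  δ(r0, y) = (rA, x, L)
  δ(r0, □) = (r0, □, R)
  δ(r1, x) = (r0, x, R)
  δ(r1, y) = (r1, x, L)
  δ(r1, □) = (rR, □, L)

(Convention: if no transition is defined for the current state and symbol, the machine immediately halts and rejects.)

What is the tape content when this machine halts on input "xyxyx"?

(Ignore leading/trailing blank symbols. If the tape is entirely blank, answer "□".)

Execution trace:
Initial: [r0]xyxyx
Step 1: δ(r0, x) = (rA, x, L) → [rA]□xyxyx

The machine reaches the accept state rA and halts.

Final tape (ignoring leading/trailing blanks): xyxyx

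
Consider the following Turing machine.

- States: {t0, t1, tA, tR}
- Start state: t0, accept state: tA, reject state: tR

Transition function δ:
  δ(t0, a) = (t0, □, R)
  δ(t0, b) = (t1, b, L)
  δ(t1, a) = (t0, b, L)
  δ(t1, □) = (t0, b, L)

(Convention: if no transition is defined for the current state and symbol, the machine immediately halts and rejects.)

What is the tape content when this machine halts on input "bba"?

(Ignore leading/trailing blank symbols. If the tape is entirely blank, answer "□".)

Execution trace:
Initial: [t0]bba
Step 1: δ(t0, b) = (t1, b, L) → [t1]□bba
Step 2: δ(t1, □) = (t0, b, L) → [t0]□bbba

No transition is defined for δ(t0, □). By convention the machine halts and rejects.

Final tape (ignoring leading/trailing blanks): bbba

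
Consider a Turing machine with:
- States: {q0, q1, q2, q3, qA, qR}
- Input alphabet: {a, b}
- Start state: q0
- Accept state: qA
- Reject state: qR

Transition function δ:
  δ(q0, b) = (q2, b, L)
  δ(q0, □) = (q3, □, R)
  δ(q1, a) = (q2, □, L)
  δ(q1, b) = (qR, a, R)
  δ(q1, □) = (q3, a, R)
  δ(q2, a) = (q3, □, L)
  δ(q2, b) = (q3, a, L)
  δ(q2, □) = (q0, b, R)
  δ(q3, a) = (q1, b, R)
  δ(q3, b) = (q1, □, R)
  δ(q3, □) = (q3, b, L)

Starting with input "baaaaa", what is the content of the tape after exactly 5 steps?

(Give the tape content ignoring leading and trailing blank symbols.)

Execution trace:
Initial: [q0]baaaaa
Step 1: δ(q0, b) = (q2, b, L) → [q2]□baaaaa
Step 2: δ(q2, □) = (q0, b, R) → b[q0]baaaaa
Step 3: δ(q0, b) = (q2, b, L) → [q2]bbaaaaa
Step 4: δ(q2, b) = (q3, a, L) → [q3]□abaaaaa
Step 5: δ(q3, □) = (q3, b, L) → [q3]□babaaaaa

After 5 steps, the tape (ignoring leading/trailing blanks) is: babaaaaa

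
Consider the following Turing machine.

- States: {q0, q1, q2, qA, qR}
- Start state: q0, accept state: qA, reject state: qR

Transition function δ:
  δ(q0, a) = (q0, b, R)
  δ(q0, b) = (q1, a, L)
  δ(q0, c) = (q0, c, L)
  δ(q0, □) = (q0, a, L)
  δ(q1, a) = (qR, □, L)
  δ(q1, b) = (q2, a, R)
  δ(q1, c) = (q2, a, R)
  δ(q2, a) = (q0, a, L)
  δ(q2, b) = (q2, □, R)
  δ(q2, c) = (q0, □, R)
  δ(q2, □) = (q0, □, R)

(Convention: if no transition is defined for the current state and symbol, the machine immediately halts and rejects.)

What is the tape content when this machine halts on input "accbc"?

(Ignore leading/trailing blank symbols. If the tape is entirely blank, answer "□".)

Execution trace:
Initial: [q0]accbc
Step 1: δ(q0, a) = (q0, b, R) → b[q0]ccbc
Step 2: δ(q0, c) = (q0, c, L) → [q0]bccbc
Step 3: δ(q0, b) = (q1, a, L) → [q1]□accbc

No transition is defined for δ(q1, □). By convention the machine halts and rejects.

Final tape (ignoring leading/trailing blanks): accbc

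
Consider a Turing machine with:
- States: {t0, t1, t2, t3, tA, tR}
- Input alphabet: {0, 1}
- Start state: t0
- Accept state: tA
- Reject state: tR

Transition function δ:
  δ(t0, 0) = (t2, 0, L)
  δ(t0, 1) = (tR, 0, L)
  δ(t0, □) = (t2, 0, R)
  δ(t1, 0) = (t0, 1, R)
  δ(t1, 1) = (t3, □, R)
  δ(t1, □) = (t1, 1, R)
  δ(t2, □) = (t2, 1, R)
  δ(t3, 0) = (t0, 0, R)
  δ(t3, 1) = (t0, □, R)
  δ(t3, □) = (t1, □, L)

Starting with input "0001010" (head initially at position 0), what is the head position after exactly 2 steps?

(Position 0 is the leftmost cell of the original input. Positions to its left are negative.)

Execution trace (head position shown):
Step 0: [t0]0001010  (head at position 0)
Step 1: move left → [t2]□0001010  (head at position -1)
Step 2: move right → 1[t2]0001010  (head at position 0)

After 2 steps, the head is at position 0.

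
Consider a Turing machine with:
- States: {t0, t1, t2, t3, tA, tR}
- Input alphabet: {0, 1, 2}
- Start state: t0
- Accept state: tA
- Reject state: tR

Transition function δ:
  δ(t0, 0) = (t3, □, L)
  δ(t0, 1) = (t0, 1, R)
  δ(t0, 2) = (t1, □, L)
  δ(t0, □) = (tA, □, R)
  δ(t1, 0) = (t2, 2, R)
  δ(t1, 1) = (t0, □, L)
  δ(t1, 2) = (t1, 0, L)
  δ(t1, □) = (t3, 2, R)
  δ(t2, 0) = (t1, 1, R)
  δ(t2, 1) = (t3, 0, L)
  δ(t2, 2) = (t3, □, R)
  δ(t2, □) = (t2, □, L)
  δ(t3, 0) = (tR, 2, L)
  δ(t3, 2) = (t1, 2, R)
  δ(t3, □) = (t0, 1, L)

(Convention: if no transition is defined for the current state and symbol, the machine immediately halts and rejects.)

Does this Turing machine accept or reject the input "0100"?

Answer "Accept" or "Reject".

Execution trace:
Initial: [t0]0100
Step 1: δ(t0, 0) = (t3, □, L) → [t3]□□100
Step 2: δ(t3, □) = (t0, 1, L) → [t0]□1□100
Step 3: δ(t0, □) = (tA, □, R) → □[tA]1□100

The machine reaches the accept state tA and halts.

Answer: Accept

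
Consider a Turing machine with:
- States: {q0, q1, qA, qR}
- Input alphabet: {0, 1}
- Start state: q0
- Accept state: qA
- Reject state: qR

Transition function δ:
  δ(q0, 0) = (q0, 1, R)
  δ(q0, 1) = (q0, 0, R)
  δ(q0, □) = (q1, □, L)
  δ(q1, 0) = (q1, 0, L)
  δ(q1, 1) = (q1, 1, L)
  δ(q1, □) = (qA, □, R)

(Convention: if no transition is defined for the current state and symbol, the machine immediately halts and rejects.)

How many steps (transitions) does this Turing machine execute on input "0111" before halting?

Execution trace:
Initial: [q0]0111
Step 1: δ(q0, 0) = (q0, 1, R) → 1[q0]111
Step 2: δ(q0, 1) = (q0, 0, R) → 10[q0]11
Step 3: δ(q0, 1) = (q0, 0, R) → 100[q0]1
Step 4: δ(q0, 1) = (q0, 0, R) → 1000[q0]□
Step 5: δ(q0, □) = (q1, □, L) → 100[q1]0□
Step 6: δ(q1, 0) = (q1, 0, L) → 10[q1]00□
Step 7: δ(q1, 0) = (q1, 0, L) → 1[q1]000□
Step 8: δ(q1, 0) = (q1, 0, L) → [q1]1000□
Step 9: δ(q1, 1) = (q1, 1, L) → [q1]□1000□
Step 10: δ(q1, □) = (qA, □, R) → □[qA]1000□

The machine reaches the accept state qA and halts.

The machine executed 10 steps before halting.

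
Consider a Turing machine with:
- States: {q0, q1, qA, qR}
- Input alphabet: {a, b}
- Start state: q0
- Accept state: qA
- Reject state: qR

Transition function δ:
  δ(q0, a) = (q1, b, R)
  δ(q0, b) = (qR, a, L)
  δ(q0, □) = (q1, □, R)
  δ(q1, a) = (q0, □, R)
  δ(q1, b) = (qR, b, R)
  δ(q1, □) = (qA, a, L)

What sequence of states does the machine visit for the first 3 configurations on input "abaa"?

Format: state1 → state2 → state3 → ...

Execution trace:
Initial: [q0]abaa
Step 1: δ(q0, a) = (q1, b, R) → b[q1]baa
Step 2: δ(q1, b) = (qR, b, R) → bb[qR]aa

The machine reaches the reject state qR and halts.

State sequence: q0 → q1 → qR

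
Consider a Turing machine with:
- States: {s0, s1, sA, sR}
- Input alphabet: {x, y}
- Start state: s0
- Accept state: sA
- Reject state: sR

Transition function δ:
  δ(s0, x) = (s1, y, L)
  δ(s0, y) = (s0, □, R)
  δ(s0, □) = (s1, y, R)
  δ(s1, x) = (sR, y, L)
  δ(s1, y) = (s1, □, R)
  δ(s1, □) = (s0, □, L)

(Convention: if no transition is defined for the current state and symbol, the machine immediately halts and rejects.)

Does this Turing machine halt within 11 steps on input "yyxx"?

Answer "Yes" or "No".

Execution trace:
Initial: [s0]yyxx
Step 1: δ(s0, y) = (s0, □, R) → □[s0]yxx
Step 2: δ(s0, y) = (s0, □, R) → □□[s0]xx
Step 3: δ(s0, x) = (s1, y, L) → □[s1]□yx
Step 4: δ(s1, □) = (s0, □, L) → [s0]□□yx
Step 5: δ(s0, □) = (s1, y, R) → y[s1]□yx
Step 6: δ(s1, □) = (s0, □, L) → [s0]y□yx
Step 7: δ(s0, y) = (s0, □, R) → □[s0]□yx
Step 8: δ(s0, □) = (s1, y, R) → □y[s1]yx
Step 9: δ(s1, y) = (s1, □, R) → □y□[s1]x
Step 10: δ(s1, x) = (sR, y, L) → □y[sR]□y

The machine reaches the reject state sR and halts.
The machine halted after 10 steps (within the 11-step bound).

Answer: Yes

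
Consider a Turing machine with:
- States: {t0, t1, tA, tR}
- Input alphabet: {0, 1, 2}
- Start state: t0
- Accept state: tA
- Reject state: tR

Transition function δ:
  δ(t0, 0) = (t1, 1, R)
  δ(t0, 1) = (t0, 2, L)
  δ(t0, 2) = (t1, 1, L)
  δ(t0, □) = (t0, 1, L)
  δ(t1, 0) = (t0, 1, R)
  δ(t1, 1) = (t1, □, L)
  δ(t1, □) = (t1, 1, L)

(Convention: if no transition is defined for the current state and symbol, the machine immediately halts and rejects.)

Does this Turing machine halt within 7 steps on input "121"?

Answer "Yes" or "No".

Execution trace:
Initial: [t0]121
Step 1: δ(t0, 1) = (t0, 2, L) → [t0]□221
Step 2: δ(t0, □) = (t0, 1, L) → [t0]□1221
Step 3: δ(t0, □) = (t0, 1, L) → [t0]□11221
Step 4: δ(t0, □) = (t0, 1, L) → [t0]□111221
Step 5: δ(t0, □) = (t0, 1, L) → [t0]□1111221
Step 6: δ(t0, □) = (t0, 1, L) → [t0]□11111221
Step 7: δ(t0, □) = (t0, 1, L) → [t0]□111111221

The machine has not reached a halting state after 7 steps.
The machine did not halt within the 7-step bound.

Answer: No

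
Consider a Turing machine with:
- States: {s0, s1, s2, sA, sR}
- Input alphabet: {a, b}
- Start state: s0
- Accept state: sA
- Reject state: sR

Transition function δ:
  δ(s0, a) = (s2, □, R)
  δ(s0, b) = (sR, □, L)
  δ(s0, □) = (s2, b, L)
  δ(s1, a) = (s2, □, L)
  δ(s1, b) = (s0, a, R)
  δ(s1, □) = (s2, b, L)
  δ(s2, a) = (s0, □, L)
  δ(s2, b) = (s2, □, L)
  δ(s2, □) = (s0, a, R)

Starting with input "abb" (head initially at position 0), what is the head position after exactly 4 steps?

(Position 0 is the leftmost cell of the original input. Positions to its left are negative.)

Execution trace (head position shown):
Step 0: [s0]abb  (head at position 0)
Step 1: move right → □[s2]bb  (head at position 1)
Step 2: move left → [s2]□□b  (head at position 0)
Step 3: move right → a[s0]□b  (head at position 1)
Step 4: move left → [s2]abb  (head at position 0)

After 4 steps, the head is at position 0.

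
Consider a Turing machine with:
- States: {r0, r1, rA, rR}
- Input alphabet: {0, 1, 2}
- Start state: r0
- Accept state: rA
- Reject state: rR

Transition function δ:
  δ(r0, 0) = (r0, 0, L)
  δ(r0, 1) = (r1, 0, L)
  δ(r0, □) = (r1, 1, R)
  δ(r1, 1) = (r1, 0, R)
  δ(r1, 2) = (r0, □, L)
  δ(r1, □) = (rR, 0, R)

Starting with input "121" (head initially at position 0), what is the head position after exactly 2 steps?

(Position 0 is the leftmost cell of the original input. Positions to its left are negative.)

Execution trace (head position shown):
Step 0: [r0]121  (head at position 0)
Step 1: move left → [r1]□021  (head at position -1)
Step 2: move right → 0[rR]021  (head at position 0)

After 2 steps, the head is at position 0.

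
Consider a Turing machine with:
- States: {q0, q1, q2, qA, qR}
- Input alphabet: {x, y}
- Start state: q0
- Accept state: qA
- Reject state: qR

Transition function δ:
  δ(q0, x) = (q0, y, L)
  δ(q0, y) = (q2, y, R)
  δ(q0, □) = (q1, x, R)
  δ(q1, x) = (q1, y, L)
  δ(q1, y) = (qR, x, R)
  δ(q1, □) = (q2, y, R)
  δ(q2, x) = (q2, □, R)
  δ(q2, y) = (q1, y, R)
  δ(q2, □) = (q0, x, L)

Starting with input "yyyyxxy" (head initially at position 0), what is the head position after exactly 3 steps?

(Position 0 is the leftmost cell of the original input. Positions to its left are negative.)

Execution trace (head position shown):
Step 0: [q0]yyyyxxy  (head at position 0)
Step 1: move right → y[q2]yyyxxy  (head at position 1)
Step 2: move right → yy[q1]yyxxy  (head at position 2)
Step 3: move right → yyx[qR]yxxy  (head at position 3)

After 3 steps, the head is at position 3.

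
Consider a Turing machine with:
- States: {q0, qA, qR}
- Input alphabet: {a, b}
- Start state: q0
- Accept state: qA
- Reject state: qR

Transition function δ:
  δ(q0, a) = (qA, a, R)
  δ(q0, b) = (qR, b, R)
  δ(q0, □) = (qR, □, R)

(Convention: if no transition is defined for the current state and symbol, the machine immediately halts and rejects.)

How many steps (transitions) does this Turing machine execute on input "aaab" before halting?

Execution trace:
Initial: [q0]aaab
Step 1: δ(q0, a) = (qA, a, R) → a[qA]aab

The machine reaches the accept state qA and halts.

The machine executed 1 step before halting.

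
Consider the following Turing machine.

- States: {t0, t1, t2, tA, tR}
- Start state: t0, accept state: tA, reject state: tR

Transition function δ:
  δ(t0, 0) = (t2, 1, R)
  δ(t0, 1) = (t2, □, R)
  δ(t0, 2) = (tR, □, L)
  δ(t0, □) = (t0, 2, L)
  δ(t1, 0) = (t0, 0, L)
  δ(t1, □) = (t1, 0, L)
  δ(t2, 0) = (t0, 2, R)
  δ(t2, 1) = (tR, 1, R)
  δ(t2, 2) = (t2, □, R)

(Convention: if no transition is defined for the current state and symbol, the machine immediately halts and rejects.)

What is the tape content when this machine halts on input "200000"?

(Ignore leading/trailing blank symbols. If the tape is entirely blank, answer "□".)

Execution trace:
Initial: [t0]200000
Step 1: δ(t0, 2) = (tR, □, L) → [tR]□□00000

The machine reaches the reject state tR and halts.

Final tape (ignoring leading/trailing blanks): 00000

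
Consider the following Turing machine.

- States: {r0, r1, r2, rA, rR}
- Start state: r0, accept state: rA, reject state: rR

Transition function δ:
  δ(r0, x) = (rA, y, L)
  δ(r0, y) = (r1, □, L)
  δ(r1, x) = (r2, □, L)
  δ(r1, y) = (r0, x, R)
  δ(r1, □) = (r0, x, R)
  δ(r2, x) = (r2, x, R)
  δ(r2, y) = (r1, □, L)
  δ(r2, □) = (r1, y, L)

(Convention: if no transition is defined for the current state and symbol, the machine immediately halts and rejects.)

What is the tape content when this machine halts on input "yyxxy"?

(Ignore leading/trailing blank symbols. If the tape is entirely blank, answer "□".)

Execution trace:
Initial: [r0]yyxxy
Step 1: δ(r0, y) = (r1, □, L) → [r1]□□yxxy
Step 2: δ(r1, □) = (r0, x, R) → x[r0]□yxxy

No transition is defined for δ(r0, □). By convention the machine halts and rejects.

Final tape (ignoring leading/trailing blanks): x□yxxy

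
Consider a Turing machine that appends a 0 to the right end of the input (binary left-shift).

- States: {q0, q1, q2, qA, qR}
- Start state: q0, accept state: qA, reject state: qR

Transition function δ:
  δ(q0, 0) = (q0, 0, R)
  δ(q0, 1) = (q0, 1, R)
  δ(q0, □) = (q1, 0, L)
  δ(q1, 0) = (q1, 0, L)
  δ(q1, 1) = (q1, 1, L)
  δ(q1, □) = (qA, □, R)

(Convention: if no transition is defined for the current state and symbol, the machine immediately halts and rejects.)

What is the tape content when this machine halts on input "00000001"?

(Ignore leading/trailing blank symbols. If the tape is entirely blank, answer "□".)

Execution trace:
Initial: [q0]00000001
Step 1: δ(q0, 0) = (q0, 0, R) → 0[q0]0000001
Step 2: δ(q0, 0) = (q0, 0, R) → 00[q0]000001
Step 3: δ(q0, 0) = (q0, 0, R) → 000[q0]00001
Step 4: δ(q0, 0) = (q0, 0, R) → 0000[q0]0001
Step 5: δ(q0, 0) = (q0, 0, R) → 00000[q0]001
Step 6: δ(q0, 0) = (q0, 0, R) → 000000[q0]01
Step 7: δ(q0, 0) = (q0, 0, R) → 0000000[q0]1
Step 8: δ(q0, 1) = (q0, 1, R) → 00000001[q0]□
Step 9: δ(q0, □) = (q1, 0, L) → 0000000[q1]10
Step 10: δ(q1, 1) = (q1, 1, L) → 000000[q1]010
Step 11: δ(q1, 0) = (q1, 0, L) → 00000[q1]0010
Step 12: δ(q1, 0) = (q1, 0, L) → 0000[q1]00010
Step 13: δ(q1, 0) = (q1, 0, L) → 000[q1]000010
Step 14: δ(q1, 0) = (q1, 0, L) → 00[q1]0000010
Step 15: δ(q1, 0) = (q1, 0, L) → 0[q1]00000010
Step 16: δ(q1, 0) = (q1, 0, L) → [q1]000000010
Step 17: δ(q1, 0) = (q1, 0, L) → [q1]□000000010
Step 18: δ(q1, □) = (qA, □, R) → □[qA]000000010

The machine reaches the accept state qA and halts.

Final tape (ignoring leading/trailing blanks): 000000010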